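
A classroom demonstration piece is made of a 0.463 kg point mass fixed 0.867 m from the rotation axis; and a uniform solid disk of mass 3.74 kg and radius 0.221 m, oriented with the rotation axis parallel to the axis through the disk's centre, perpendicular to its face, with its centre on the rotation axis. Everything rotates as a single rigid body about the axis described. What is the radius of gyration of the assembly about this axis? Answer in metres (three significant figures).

0.323

Point mass: I_cm = 0; centre at d = 0.867 m, so the parallel axis theorem gives I = 0 + (0.463)(0.867)² = 0.34803 kg m^2.
Solid disk: I_cm = (1/2)MR² = (1/2)(3.74)(0.221)² = 0.091333 kg m^2; axis through the centre, so I = 0.091333 kg m^2.
Total I = 0.43936 kg m^2; total mass M = 4.203 kg.
k = √(I/M) = √(0.43936/4.203) = 0.32332 m.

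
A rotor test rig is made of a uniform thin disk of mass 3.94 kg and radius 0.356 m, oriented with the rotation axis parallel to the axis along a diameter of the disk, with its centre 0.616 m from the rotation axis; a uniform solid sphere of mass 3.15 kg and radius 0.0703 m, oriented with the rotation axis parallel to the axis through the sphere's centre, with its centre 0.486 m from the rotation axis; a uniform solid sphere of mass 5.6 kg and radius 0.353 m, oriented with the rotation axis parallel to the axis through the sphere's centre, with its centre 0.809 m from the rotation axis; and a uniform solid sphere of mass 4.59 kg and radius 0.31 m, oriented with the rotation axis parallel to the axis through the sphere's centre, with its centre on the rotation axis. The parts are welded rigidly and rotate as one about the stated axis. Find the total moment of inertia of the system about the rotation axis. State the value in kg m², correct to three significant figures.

6.49

Thin disk: I_cm = (1/4)MR² = (1/4)(3.94)(0.356)² = 0.12483 kg m²; centre at d = 0.616 m, so the parallel axis theorem gives I = 0.12483 + (3.94)(0.616)² = 1.6199 kg m².
Solid sphere: I_cm = (2/5)MR² = (2/5)(3.15)(0.0703)² = 0.006227 kg m²; centre at d = 0.486 m, so the parallel axis theorem gives I = 0.006227 + (3.15)(0.486)² = 0.75024 kg m².
Solid sphere: I_cm = (2/5)MR² = (2/5)(5.6)(0.353)² = 0.27912 kg m²; centre at d = 0.809 m, so the parallel axis theorem gives I = 0.27912 + (5.6)(0.809)² = 3.9442 kg m².
Solid sphere: I_cm = (2/5)MR² = (2/5)(4.59)(0.31)² = 0.17644 kg m²; axis through the centre, so I = 0.17644 kg m².
Total I = 1.6199 + 0.75024 + 3.9442 + 0.17644 = 6.4908 kg m².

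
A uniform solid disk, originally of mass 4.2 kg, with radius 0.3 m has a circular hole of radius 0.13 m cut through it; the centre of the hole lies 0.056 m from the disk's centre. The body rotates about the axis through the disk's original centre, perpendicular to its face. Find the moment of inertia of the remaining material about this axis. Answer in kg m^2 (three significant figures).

Unpierced body about its centre: I₀ = (1/2)MR² = (1/2)(4.2)(0.3)² = 0.189 kg m^2.
The removed disk has mass m = M·(r/R)² = (4.2)(0.13/0.3)² = 0.78867 kg (same uniform areal density).
Its moment of inertia about the rotation axis (parallel-axis theorem): I_hole = (1/2)mr² + md² = (1/2)(0.78867)(0.13)² + (0.78867)(0.056)² = 0.0091375 kg m^2.
Treating the hole as negative mass, I = I₀ − I_hole = 0.189 − 0.0091375 = 0.17986 kg m^2.

0.180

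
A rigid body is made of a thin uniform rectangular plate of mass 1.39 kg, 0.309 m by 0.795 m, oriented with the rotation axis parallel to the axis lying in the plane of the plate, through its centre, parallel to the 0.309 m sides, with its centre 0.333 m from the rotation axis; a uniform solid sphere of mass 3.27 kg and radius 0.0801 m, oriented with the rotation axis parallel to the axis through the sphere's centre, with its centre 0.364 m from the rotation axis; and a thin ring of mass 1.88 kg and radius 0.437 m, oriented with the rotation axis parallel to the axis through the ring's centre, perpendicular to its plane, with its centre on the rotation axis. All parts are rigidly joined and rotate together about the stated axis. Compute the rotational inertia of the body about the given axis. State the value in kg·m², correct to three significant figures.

1.03

Rectangular plate: I_cm = (1/12)Mb² = (1/12)(1.39)(0.795)² = 0.07321 kg·m²; centre at d = 0.333 m, so I = I_cm + Md² gives I = 0.07321 + (1.39)(0.333)² = 0.22735 kg·m².
Solid sphere: I_cm = (2/5)MR² = (2/5)(3.27)(0.0801)² = 0.0083921 kg·m²; centre at d = 0.364 m, so I = I_cm + Md² gives I = 0.0083921 + (3.27)(0.364)² = 0.44165 kg·m².
Thin ring: I_cm = MR² = (1.88)(0.437)² = 0.35902 kg·m²; axis through the centre, so I = 0.35902 kg·m².
Total I = 0.22735 + 0.44165 + 0.35902 = 1.028 kg·m².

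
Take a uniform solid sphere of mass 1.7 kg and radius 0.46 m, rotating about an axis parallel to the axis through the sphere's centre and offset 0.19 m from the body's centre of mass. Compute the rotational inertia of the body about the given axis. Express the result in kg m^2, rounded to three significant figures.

I_cm = (2/5)MR² = (2/5)(1.7)(0.46)² = 0.14389 kg m^2; centre at d = 0.19 m, so I = I_cm + Md² gives I = 0.14389 + (1.7)(0.19)² = 0.20526 kg m^2.

0.205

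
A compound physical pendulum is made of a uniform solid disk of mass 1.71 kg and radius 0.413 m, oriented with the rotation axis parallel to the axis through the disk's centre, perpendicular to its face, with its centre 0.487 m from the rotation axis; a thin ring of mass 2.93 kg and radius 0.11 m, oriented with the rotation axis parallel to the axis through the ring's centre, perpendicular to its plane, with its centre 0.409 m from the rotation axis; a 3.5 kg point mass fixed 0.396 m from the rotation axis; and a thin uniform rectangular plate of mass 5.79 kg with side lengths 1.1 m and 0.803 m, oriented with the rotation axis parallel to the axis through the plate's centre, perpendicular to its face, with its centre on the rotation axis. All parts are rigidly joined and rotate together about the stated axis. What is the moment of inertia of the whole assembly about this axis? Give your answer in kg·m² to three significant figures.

Solid disk: I_cm = (1/2)MR² = (1/2)(1.71)(0.413)² = 0.14584 kg·m²; centre at d = 0.487 m, so the parallel axis theorem gives I = 0.14584 + (1.71)(0.487)² = 0.5514 kg·m².
Thin ring: I_cm = MR² = (2.93)(0.11)² = 0.035453 kg·m²; centre at d = 0.409 m, so the parallel axis theorem gives I = 0.035453 + (2.93)(0.409)² = 0.52559 kg·m².
Point mass: I_cm = 0; centre at d = 0.396 m, so the parallel axis theorem gives I = 0 + (3.5)(0.396)² = 0.54886 kg·m².
Rectangular plate: I_cm = (1/12)M(a²+b²) = (1/12)(5.79)[(1.1)² + (0.803)²] = 0.89495 kg·m²; axis through the centre, so I = 0.89495 kg·m².
Total I = 0.5514 + 0.52559 + 0.54886 + 0.89495 = 2.5208 kg·m².

2.52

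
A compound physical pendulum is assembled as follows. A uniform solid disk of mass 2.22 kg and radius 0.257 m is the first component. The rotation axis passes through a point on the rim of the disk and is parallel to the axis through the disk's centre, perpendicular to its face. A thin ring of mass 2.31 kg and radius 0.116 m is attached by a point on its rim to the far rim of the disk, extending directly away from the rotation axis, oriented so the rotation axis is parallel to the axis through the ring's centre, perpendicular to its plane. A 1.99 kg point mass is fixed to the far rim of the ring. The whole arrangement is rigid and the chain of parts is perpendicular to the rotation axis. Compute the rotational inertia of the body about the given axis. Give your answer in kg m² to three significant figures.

Solid disk: I_cm = (1/2)MR² = (1/2)(2.22)(0.257)² = 0.073314 kg m²; centre at d = 0.257 m, so the parallel axis theorem gives I = 0.073314 + (2.22)(0.257)² = 0.21994 kg m².
Thin ring: I_cm = MR² = (2.31)(0.116)² = 0.031083 kg m²; centre at d = 0.257 + 0.257 + 0.116 = 0.63 m, so the parallel axis theorem gives I = 0.031083 + (2.31)(0.63)² = 0.94792 kg m².
Point mass: I_cm = 0; centre at d = 0.257 + 0.257 + 0.116 + 0.116 = 0.746 m, so the parallel axis theorem gives I = 0 + (1.99)(0.746)² = 1.1075 kg m².
Total I = 0.21994 + 0.94792 + 1.1075 = 2.2753 kg m².

2.28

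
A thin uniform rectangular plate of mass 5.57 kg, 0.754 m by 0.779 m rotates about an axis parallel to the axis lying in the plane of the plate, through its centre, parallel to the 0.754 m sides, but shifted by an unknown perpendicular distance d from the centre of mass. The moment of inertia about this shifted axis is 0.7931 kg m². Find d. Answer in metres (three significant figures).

About the centre-of-mass axis, I_cm = (1/12)Mb² = (1/12)(5.57)(0.779)² = 0.28168 kg m².
Parallel axis theorem: I = I_cm + Md², so Md² = 0.7931 − 0.28168 = 0.51142 kg m².
d = √(0.51142 / 5.57) = 0.30301 m.

0.303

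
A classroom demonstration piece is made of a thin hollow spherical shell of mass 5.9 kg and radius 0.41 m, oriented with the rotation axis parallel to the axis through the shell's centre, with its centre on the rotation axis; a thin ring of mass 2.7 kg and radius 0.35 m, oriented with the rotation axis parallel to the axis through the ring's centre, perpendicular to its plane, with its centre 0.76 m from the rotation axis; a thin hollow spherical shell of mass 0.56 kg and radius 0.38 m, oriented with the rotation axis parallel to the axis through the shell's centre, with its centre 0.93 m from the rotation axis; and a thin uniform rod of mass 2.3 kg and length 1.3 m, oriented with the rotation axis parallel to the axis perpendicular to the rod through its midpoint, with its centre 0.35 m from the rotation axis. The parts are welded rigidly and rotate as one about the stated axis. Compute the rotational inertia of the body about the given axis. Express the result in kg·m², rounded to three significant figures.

Spherical shell: I_cm = (2/3)MR² = (2/3)(5.9)(0.41)² = 0.66119 kg·m²; axis through the centre, so I = 0.66119 kg·m².
Thin ring: I_cm = MR² = (2.7)(0.35)² = 0.33075 kg·m²; centre at d = 0.76 m, so I = I_cm + Md² gives I = 0.33075 + (2.7)(0.76)² = 1.8903 kg·m².
Spherical shell: I_cm = (2/3)MR² = (2/3)(0.56)(0.38)² = 0.053909 kg·m²; centre at d = 0.93 m, so I = I_cm + Md² gives I = 0.053909 + (0.56)(0.93)² = 0.53825 kg·m².
Thin rod: I_cm = (1/12)ML² = (1/12)(2.3)(1.3)² = 0.32392 kg·m²; centre at d = 0.35 m, so I = I_cm + Md² gives I = 0.32392 + (2.3)(0.35)² = 0.60567 kg·m².
Total I = 0.66119 + 1.8903 + 0.53825 + 0.60567 = 3.6954 kg·m².

3.70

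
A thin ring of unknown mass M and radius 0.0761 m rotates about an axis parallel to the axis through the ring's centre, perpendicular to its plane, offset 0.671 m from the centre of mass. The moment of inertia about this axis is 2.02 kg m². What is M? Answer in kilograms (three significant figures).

I = I_cm + Md² = MR² + Md² = M·[1·(0.0761)² + (0.671)²] = M·0.45603.
So M = 2.02 / 0.45603 = 4.4295 kg.

4.43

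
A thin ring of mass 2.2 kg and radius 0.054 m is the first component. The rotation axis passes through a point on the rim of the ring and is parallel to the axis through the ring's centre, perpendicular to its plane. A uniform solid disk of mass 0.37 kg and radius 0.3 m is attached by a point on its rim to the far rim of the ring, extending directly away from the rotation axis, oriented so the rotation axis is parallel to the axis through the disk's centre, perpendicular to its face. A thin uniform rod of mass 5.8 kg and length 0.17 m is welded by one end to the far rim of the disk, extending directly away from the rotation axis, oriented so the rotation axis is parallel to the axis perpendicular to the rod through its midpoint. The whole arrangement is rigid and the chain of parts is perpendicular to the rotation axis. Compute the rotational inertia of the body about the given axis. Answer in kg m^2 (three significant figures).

Thin ring: I_cm = MR² = (2.2)(0.054)² = 0.0064152 kg m^2; centre at d = 0.054 m, so the parallel axis theorem gives I = 0.0064152 + (2.2)(0.054)² = 0.01283 kg m^2.
Solid disk: I_cm = (1/2)MR² = (1/2)(0.37)(0.3)² = 0.01665 kg m^2; centre at d = 0.054 + 0.054 + 0.3 = 0.408 m, so the parallel axis theorem gives I = 0.01665 + (0.37)(0.408)² = 0.078242 kg m^2.
Thin rod: I_cm = (1/12)ML² = (1/12)(5.8)(0.17)² = 0.013968 kg m^2; centre at d = 0.054 + 0.054 + 0.3 + 0.3 + 0.085 = 0.793 m, so the parallel axis theorem gives I = 0.013968 + (5.8)(0.793)² = 3.6613 kg m^2.
Total I = 0.01283 + 0.078242 + 3.6613 = 3.7524 kg m^2.

3.75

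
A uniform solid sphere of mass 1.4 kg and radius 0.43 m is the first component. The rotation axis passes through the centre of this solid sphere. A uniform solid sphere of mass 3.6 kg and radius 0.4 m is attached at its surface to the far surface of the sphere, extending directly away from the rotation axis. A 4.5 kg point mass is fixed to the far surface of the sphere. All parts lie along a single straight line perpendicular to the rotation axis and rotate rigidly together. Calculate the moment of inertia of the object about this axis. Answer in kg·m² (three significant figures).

Solid sphere: I_cm = (2/5)MR² = (2/5)(1.4)(0.43)² = 0.10354 kg·m²; axis through the centre, so I = 0.10354 kg·m².
Solid sphere: I_cm = (2/5)MR² = (2/5)(3.6)(0.4)² = 0.2304 kg·m²; centre at d = 0.43 + 0.4 = 0.83 m, so I = I_cm + Md² gives I = 0.2304 + (3.6)(0.83)² = 2.7104 kg·m².
Point mass: I_cm = 0; centre at d = 0.43 + 0.4 + 0.4 = 1.23 m, so I = I_cm + Md² gives I = 0 + (4.5)(1.23)² = 6.808 kg·m².
Total I = 0.10354 + 2.7104 + 6.808 = 9.622 kg·m².

9.62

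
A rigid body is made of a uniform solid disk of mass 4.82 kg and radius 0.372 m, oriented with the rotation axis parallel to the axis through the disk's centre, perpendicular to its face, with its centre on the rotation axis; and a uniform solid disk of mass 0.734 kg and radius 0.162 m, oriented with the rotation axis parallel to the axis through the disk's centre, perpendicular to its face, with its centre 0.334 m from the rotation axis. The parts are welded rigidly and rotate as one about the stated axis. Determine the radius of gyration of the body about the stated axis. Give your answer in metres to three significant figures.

0.277

Solid disk: I_cm = (1/2)MR² = (1/2)(4.82)(0.372)² = 0.33351 kg·m²; axis through the centre, so I = 0.33351 kg·m².
Solid disk: I_cm = (1/2)MR² = (1/2)(0.734)(0.162)² = 0.0096315 kg·m²; centre at d = 0.334 m, so the parallel axis theorem gives I = 0.0096315 + (0.734)(0.334)² = 0.091514 kg·m².
Total I = 0.42502 kg·m²; total mass M = 5.554 kg.
k = √(I/M) = √(0.42502/5.554) = 0.27663 m.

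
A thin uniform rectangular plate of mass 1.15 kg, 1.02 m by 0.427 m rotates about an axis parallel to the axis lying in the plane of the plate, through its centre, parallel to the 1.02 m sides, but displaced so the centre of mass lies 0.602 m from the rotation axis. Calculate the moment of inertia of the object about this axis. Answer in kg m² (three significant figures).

I_cm = (1/12)Mb² = (1/12)(1.15)(0.427)² = 0.017473 kg m²; centre at d = 0.602 m, so the parallel axis theorem gives I = 0.017473 + (1.15)(0.602)² = 0.43424 kg m².

0.434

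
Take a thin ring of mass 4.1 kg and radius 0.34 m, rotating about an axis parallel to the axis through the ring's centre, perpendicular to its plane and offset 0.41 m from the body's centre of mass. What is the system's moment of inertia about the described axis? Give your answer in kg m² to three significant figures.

I_cm = MR² = (4.1)(0.34)² = 0.47396 kg m²; centre at d = 0.41 m, so I = I_cm + Md² gives I = 0.47396 + (4.1)(0.41)² = 1.1632 kg m².

1.16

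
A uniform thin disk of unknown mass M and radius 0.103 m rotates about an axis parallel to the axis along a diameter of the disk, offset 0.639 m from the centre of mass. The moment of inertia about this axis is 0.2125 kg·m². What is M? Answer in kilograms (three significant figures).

0.517

I = I_cm + Md² = (1/4)MR² + Md² = M·[0.25·(0.103)² + (0.639)²] = M·0.41097.
So M = 0.2125 / 0.41097 = 0.51707 kg.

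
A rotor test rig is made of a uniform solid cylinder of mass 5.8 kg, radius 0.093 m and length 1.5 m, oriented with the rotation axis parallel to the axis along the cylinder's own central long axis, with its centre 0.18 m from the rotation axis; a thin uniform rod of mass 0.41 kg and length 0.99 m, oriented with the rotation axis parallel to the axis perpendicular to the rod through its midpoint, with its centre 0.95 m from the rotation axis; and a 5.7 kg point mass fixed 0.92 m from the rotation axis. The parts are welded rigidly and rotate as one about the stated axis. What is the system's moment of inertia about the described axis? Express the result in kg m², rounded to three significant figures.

Solid cylinder: I_cm = (1/2)MR² = (1/2)(5.8)(0.093)² = 0.025082 kg m²; centre at d = 0.18 m, so the parallel axis theorem gives I = 0.025082 + (5.8)(0.18)² = 0.213 kg m².
Thin rod: I_cm = (1/12)ML² = (1/12)(0.41)(0.99)² = 0.033487 kg m²; centre at d = 0.95 m, so the parallel axis theorem gives I = 0.033487 + (0.41)(0.95)² = 0.40351 kg m².
Point mass: I_cm = 0; centre at d = 0.92 m, so the parallel axis theorem gives I = 0 + (5.7)(0.92)² = 4.8245 kg m².
Total I = 0.213 + 0.40351 + 4.8245 = 5.441 kg m².

5.44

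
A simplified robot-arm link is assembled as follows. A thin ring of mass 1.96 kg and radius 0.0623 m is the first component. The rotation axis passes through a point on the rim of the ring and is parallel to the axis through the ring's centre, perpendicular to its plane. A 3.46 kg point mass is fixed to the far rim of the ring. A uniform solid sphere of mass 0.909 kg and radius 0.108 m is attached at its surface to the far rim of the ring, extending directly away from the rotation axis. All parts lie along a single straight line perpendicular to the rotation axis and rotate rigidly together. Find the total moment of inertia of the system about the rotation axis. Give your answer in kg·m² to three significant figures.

Thin ring: I_cm = MR² = (1.96)(0.0623)² = 0.0076073 kg·m²; centre at d = 0.0623 m, so I = I_cm + Md² gives I = 0.0076073 + (1.96)(0.0623)² = 0.015215 kg·m².
Point mass: I_cm = 0; centre at d = 0.0623 + 0.0623 = 0.1246 m, so I = I_cm + Md² gives I = 0 + (3.46)(0.1246)² = 0.053717 kg·m².
Solid sphere: I_cm = (2/5)MR² = (2/5)(0.909)(0.108)² = 0.004241 kg·m²; centre at d = 0.0623 + 0.0623 + 0.108 = 0.2326 m, so I = I_cm + Md² gives I = 0.004241 + (0.909)(0.2326)² = 0.05342 kg·m².
Total I = 0.015215 + 0.053717 + 0.05342 = 0.12235 kg·m².

0.122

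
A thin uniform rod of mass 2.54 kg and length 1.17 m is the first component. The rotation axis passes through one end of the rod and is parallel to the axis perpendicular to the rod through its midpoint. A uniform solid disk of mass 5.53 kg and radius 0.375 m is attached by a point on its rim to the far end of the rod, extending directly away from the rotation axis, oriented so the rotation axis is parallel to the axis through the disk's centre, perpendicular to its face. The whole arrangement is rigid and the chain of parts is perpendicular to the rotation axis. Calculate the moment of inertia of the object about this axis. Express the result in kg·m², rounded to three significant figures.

Thin rod: I_cm = (1/12)ML² = (1/12)(2.54)(1.17)² = 0.28975 kg·m²; centre at d = 0.585 m, so the parallel axis theorem gives I = 0.28975 + (2.54)(0.585)² = 1.159 kg·m².
Solid disk: I_cm = (1/2)MR² = (1/2)(5.53)(0.375)² = 0.38883 kg·m²; centre at d = 0.585 + 0.585 + 0.375 = 1.545 m, so the parallel axis theorem gives I = 0.38883 + (5.53)(1.545)² = 13.589 kg·m².
Total I = 1.159 + 13.589 = 14.748 kg·m².

14.7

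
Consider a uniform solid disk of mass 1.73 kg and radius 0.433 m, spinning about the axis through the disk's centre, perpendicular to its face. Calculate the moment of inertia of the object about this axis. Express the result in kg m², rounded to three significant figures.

I_cm = (1/2)MR² = (1/2)(1.73)(0.433)² = 0.16218 kg m²; axis through the centre, so I = 0.16218 kg m².

0.162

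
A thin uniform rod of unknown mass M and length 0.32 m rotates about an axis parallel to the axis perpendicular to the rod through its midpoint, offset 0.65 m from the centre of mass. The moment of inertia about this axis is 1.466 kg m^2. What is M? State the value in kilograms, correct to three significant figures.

3.40

I = I_cm + Md² = (1/12)ML² + Md² = M·[0.0833333·(0.32)² + (0.65)²] = M·0.43103.
So M = 1.466 / 0.43103 = 3.4011 kg.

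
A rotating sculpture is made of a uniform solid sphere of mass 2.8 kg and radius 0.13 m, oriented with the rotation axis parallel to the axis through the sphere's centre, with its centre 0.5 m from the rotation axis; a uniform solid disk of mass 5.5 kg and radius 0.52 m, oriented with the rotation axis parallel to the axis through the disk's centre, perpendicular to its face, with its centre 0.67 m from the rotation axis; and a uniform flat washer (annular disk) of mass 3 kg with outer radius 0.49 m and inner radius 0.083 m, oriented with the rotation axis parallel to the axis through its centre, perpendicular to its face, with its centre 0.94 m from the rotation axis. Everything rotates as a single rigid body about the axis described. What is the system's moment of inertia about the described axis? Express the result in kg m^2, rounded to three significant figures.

6.95

Solid sphere: I_cm = (2/5)MR² = (2/5)(2.8)(0.13)² = 0.018928 kg m^2; centre at d = 0.5 m, so I = I_cm + Md² gives I = 0.018928 + (2.8)(0.5)² = 0.71893 kg m^2.
Solid disk: I_cm = (1/2)MR² = (1/2)(5.5)(0.52)² = 0.7436 kg m^2; centre at d = 0.67 m, so I = I_cm + Md² gives I = 0.7436 + (5.5)(0.67)² = 3.2126 kg m^2.
Annular disk: I_cm = (1/2)M(R²+r²) = (1/2)(3)[(0.49)² + (0.083)²] = 0.37048 kg m^2; centre at d = 0.94 m, so I = I_cm + Md² gives I = 0.37048 + (3)(0.94)² = 3.0213 kg m^2.
Total I = 0.71893 + 3.2126 + 3.0213 = 6.9528 kg m^2.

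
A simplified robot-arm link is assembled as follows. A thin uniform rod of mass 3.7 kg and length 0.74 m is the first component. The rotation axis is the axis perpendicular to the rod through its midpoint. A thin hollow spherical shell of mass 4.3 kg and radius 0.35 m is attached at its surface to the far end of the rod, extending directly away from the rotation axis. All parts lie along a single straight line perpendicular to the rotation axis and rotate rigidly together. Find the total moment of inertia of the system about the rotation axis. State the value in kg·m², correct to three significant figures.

2.75

Thin rod: I_cm = (1/12)ML² = (1/12)(3.7)(0.74)² = 0.16884 kg·m²; axis through the centre, so I = 0.16884 kg·m².
Spherical shell: I_cm = (2/3)MR² = (2/3)(4.3)(0.35)² = 0.35117 kg·m²; centre at d = 0.37 + 0.35 = 0.72 m, so the parallel axis theorem gives I = 0.35117 + (4.3)(0.72)² = 2.5803 kg·m².
Total I = 0.16884 + 2.5803 = 2.7491 kg·m².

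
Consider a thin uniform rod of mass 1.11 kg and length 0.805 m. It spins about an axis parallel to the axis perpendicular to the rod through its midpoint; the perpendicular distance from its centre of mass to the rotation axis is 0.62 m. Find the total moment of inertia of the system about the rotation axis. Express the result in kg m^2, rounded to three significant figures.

I_cm = (1/12)ML² = (1/12)(1.11)(0.805)² = 0.059942 kg m^2; centre at d = 0.62 m, so I = I_cm + Md² gives I = 0.059942 + (1.11)(0.62)² = 0.48663 kg m^2.

0.487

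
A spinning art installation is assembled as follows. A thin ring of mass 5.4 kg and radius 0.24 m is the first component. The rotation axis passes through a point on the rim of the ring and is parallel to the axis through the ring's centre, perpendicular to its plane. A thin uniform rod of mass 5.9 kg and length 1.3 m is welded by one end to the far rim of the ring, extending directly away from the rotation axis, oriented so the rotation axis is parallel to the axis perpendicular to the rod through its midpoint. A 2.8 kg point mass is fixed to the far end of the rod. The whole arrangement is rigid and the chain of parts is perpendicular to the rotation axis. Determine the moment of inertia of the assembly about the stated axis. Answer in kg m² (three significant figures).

17.9

Thin ring: I_cm = MR² = (5.4)(0.24)² = 0.31104 kg m²; centre at d = 0.24 m, so the parallel axis theorem gives I = 0.31104 + (5.4)(0.24)² = 0.62208 kg m².
Thin rod: I_cm = (1/12)ML² = (1/12)(5.9)(1.3)² = 0.83092 kg m²; centre at d = 0.24 + 0.24 + 0.65 = 1.13 m, so the parallel axis theorem gives I = 0.83092 + (5.9)(1.13)² = 8.3646 kg m².
Point mass: I_cm = 0; centre at d = 0.24 + 0.24 + 0.65 + 0.65 = 1.78 m, so the parallel axis theorem gives I = 0 + (2.8)(1.78)² = 8.8715 kg m².
Total I = 0.62208 + 8.3646 + 8.8715 = 17.858 kg m².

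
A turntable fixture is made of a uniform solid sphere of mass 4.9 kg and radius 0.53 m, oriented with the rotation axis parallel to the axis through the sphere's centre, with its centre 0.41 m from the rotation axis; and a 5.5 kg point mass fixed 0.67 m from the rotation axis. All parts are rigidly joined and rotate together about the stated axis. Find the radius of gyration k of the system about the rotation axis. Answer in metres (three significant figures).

0.608

Solid sphere: I_cm = (2/5)MR² = (2/5)(4.9)(0.53)² = 0.55056 kg·m²; centre at d = 0.41 m, so the parallel axis theorem gives I = 0.55056 + (4.9)(0.41)² = 1.3743 kg·m².
Point mass: I_cm = 0; centre at d = 0.67 m, so the parallel axis theorem gives I = 0 + (5.5)(0.67)² = 2.469 kg·m².
Total I = 3.8432 kg·m²; total mass M = 10.4 kg.
k = √(I/M) = √(3.8432/10.4) = 0.6079 m.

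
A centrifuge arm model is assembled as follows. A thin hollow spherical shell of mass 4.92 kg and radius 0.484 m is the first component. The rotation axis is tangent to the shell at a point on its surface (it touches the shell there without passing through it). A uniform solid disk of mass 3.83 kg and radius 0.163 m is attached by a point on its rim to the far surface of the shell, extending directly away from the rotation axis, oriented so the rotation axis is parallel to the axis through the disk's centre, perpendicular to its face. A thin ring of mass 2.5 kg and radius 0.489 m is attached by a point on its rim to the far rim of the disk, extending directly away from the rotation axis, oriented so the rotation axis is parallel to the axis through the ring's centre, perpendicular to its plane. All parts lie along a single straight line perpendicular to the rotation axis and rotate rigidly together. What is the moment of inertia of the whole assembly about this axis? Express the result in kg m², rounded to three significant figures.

15.4

Spherical shell: I_cm = (2/3)MR² = (2/3)(4.92)(0.484)² = 0.76836 kg m²; centre at d = 0.484 m, so I = I_cm + Md² gives I = 0.76836 + (4.92)(0.484)² = 1.9209 kg m².
Solid disk: I_cm = (1/2)MR² = (1/2)(3.83)(0.163)² = 0.05088 kg m²; centre at d = 0.484 + 0.484 + 0.163 = 1.131 m, so I = I_cm + Md² gives I = 0.05088 + (3.83)(1.131)² = 4.9501 kg m².
Thin ring: I_cm = MR² = (2.5)(0.489)² = 0.5978 kg m²; centre at d = 0.484 + 0.484 + 0.163 + 0.163 + 0.489 = 1.783 m, so I = I_cm + Md² gives I = 0.5978 + (2.5)(1.783)² = 8.5455 kg m².
Total I = 1.9209 + 4.9501 + 8.5455 = 15.416 kg m².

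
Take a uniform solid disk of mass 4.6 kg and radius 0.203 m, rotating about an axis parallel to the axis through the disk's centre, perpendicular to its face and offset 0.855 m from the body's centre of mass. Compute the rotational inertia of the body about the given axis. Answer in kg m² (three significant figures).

3.46

I_cm = (1/2)MR² = (1/2)(4.6)(0.203)² = 0.094781 kg m²; centre at d = 0.855 m, so the parallel axis theorem gives I = 0.094781 + (4.6)(0.855)² = 3.4575 kg m².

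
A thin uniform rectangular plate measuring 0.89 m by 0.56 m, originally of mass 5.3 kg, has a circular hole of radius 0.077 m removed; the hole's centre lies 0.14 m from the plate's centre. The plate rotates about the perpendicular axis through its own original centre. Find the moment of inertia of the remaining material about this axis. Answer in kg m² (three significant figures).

Unpierced body about its centre: I₀ = (1/12)M(a²+b²) = (1/12)(5.3)[(0.89)² + (0.56)²] = 0.48835 kg m².
The removed disk has mass m = M·πr²/(ab) = (5.3)·π(0.077)²/(0.89·0.56) = 0.19807 kg (same uniform areal density).
Its moment of inertia about the rotation axis (parallel-axis theorem): I_hole = (1/2)mr² + md² = (1/2)(0.19807)(0.077)² + (0.19807)(0.14)² = 0.0044695 kg m².
Treating the hole as negative mass, I = I₀ − I_hole = 0.48835 − 0.0044695 = 0.48388 kg m².

0.484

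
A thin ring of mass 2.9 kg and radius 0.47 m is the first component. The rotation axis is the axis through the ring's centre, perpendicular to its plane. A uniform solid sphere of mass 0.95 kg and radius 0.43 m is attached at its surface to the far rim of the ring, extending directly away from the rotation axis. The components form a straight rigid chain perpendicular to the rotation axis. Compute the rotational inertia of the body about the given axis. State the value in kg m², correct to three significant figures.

Thin ring: I_cm = MR² = (2.9)(0.47)² = 0.64061 kg m²; axis through the centre, so I = 0.64061 kg m².
Solid sphere: I_cm = (2/5)MR² = (2/5)(0.95)(0.43)² = 0.070262 kg m²; centre at d = 0.47 + 0.43 = 0.9 m, so the parallel axis theorem gives I = 0.070262 + (0.95)(0.9)² = 0.83976 kg m².
Total I = 0.64061 + 0.83976 = 1.4804 kg m².

1.48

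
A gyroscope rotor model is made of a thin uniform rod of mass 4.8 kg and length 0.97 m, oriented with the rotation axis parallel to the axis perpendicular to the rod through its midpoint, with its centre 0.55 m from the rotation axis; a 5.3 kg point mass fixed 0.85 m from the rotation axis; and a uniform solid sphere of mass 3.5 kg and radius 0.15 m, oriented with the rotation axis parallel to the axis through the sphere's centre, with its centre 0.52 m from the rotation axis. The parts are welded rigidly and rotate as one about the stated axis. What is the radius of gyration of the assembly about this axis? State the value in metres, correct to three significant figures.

Thin rod: I_cm = (1/12)ML² = (1/12)(4.8)(0.97)² = 0.37636 kg m^2; centre at d = 0.55 m, so the parallel axis theorem gives I = 0.37636 + (4.8)(0.55)² = 1.8284 kg m^2.
Point mass: I_cm = 0; centre at d = 0.85 m, so the parallel axis theorem gives I = 0 + (5.3)(0.85)² = 3.8292 kg m^2.
Solid sphere: I_cm = (2/5)MR² = (2/5)(3.5)(0.15)² = 0.0315 kg m^2; centre at d = 0.52 m, so the parallel axis theorem gives I = 0.0315 + (3.5)(0.52)² = 0.9779 kg m^2.
Total I = 6.6355 kg m^2; total mass M = 13.6 kg.
k = √(I/M) = √(6.6355/13.6) = 0.6985 m.

0.699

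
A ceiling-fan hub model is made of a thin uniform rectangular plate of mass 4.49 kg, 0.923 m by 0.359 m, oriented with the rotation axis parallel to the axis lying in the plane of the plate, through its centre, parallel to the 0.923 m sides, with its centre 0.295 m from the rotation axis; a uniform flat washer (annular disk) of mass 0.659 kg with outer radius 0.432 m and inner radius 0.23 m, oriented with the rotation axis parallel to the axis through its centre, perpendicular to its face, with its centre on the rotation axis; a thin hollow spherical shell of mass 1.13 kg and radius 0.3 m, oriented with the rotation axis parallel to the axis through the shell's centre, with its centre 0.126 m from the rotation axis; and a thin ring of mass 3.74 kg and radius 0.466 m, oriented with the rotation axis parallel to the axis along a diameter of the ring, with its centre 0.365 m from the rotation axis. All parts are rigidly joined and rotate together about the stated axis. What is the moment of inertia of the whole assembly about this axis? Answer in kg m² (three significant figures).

1.51

Rectangular plate: I_cm = (1/12)Mb² = (1/12)(4.49)(0.359)² = 0.048223 kg m²; centre at d = 0.295 m, so I = I_cm + Md² gives I = 0.048223 + (4.49)(0.295)² = 0.43897 kg m².
Annular disk: I_cm = (1/2)M(R²+r²) = (1/2)(0.659)[(0.432)² + (0.23)²] = 0.078923 kg m²; axis through the centre, so I = 0.078923 kg m².
Spherical shell: I_cm = (2/3)MR² = (2/3)(1.13)(0.3)² = 0.0678 kg m²; centre at d = 0.126 m, so I = I_cm + Md² gives I = 0.0678 + (1.13)(0.126)² = 0.08574 kg m².
Thin ring: I_cm = (1/2)MR² = (1/2)(3.74)(0.466)² = 0.40608 kg m²; centre at d = 0.365 m, so I = I_cm + Md² gives I = 0.40608 + (3.74)(0.365)² = 0.90434 kg m².
Total I = 0.43897 + 0.078923 + 0.08574 + 0.90434 = 1.508 kg m².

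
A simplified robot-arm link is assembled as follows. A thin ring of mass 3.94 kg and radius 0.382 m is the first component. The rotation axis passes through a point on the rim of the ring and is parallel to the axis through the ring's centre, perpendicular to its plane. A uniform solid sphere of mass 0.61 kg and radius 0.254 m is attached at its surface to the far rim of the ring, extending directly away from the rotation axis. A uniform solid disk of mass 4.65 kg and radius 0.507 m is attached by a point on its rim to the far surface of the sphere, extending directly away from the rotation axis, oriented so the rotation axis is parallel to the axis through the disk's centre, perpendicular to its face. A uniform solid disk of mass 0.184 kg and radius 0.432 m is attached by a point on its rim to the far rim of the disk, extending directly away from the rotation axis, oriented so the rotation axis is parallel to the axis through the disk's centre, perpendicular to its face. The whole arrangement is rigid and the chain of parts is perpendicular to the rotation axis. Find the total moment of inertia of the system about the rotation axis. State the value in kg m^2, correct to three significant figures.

18.5

Thin ring: I_cm = MR² = (3.94)(0.382)² = 0.57494 kg m^2; centre at d = 0.382 m, so the parallel axis theorem gives I = 0.57494 + (3.94)(0.382)² = 1.1499 kg m^2.
Solid sphere: I_cm = (2/5)MR² = (2/5)(0.61)(0.254)² = 0.015742 kg m^2; centre at d = 0.382 + 0.382 + 0.254 = 1.018 m, so the parallel axis theorem gives I = 0.015742 + (0.61)(1.018)² = 0.6479 kg m^2.
Solid disk: I_cm = (1/2)MR² = (1/2)(4.65)(0.507)² = 0.59764 kg m^2; centre at d = 0.382 + 0.382 + 0.254 + 0.254 + 0.507 = 1.779 m, so the parallel axis theorem gives I = 0.59764 + (4.65)(1.779)² = 15.314 kg m^2.
Solid disk: I_cm = (1/2)MR² = (1/2)(0.184)(0.432)² = 0.017169 kg m^2; centre at d = 0.382 + 0.382 + 0.254 + 0.254 + 0.507 + 0.507 + 0.432 = 2.718 m, so the parallel axis theorem gives I = 0.017169 + (0.184)(2.718)² = 1.3765 kg m^2.
Total I = 1.1499 + 0.6479 + 15.314 + 1.3765 = 18.488 kg m^2.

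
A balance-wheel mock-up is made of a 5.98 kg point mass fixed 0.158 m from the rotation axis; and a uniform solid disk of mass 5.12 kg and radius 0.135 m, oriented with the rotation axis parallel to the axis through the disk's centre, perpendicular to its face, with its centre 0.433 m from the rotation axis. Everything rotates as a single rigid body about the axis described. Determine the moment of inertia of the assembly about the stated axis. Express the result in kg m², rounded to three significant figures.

1.16

Point mass: I_cm = 0; centre at d = 0.158 m, so the parallel axis theorem gives I = 0 + (5.98)(0.158)² = 0.14928 kg m².
Solid disk: I_cm = (1/2)MR² = (1/2)(5.12)(0.135)² = 0.046656 kg m²; centre at d = 0.433 m, so the parallel axis theorem gives I = 0.046656 + (5.12)(0.433)² = 1.0066 kg m².
Total I = 0.14928 + 1.0066 = 1.1559 kg m².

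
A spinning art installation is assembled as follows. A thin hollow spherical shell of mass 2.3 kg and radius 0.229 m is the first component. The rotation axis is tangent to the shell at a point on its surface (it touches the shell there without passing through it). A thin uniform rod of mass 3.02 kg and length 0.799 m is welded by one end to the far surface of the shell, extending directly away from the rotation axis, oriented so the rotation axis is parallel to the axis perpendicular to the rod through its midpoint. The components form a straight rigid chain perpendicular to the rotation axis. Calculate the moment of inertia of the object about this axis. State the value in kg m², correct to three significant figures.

Spherical shell: I_cm = (2/3)MR² = (2/3)(2.3)(0.229)² = 0.08041 kg m²; centre at d = 0.229 m, so the parallel axis theorem gives I = 0.08041 + (2.3)(0.229)² = 0.20102 kg m².
Thin rod: I_cm = (1/12)ML² = (1/12)(3.02)(0.799)² = 0.16066 kg m²; centre at d = 0.229 + 0.229 + 0.3995 = 0.8575 m, so the parallel axis theorem gives I = 0.16066 + (3.02)(0.8575)² = 2.3813 kg m².
Total I = 0.20102 + 2.3813 = 2.5823 kg m².

2.58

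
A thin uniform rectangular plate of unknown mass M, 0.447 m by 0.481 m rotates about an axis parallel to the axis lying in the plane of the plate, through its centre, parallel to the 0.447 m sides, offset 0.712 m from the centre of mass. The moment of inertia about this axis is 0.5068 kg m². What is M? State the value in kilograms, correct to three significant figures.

0.963

I = I_cm + Md² = (1/12)Mb² + Md² = M·[0.0833333·(0.481)² + (0.712)²] = M·0.52622.
So M = 0.5068 / 0.52622 = 0.96309 kg.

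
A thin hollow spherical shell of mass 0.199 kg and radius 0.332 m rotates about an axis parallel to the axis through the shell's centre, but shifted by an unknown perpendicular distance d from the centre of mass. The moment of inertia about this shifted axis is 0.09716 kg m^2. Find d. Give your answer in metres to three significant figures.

About the centre-of-mass axis, I_cm = (2/3)MR² = (2/3)(0.199)(0.332)² = 0.014623 kg m^2.
Parallel axis theorem: I = I_cm + Md², so Md² = 0.09716 − 0.014623 = 0.082537 kg m^2.
d = √(0.082537 / 0.199) = 0.64402 m.

0.644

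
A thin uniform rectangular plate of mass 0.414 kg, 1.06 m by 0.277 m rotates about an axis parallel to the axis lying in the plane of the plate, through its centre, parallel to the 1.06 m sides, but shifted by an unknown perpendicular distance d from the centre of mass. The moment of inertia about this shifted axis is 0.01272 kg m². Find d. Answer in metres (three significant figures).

About the centre-of-mass axis, I_cm = (1/12)Mb² = (1/12)(0.414)(0.277)² = 0.0026472 kg m².
Parallel axis theorem: I = I_cm + Md², so Md² = 0.01272 − 0.0026472 = 0.010073 kg m².
d = √(0.010073 / 0.414) = 0.15598 m.

0.156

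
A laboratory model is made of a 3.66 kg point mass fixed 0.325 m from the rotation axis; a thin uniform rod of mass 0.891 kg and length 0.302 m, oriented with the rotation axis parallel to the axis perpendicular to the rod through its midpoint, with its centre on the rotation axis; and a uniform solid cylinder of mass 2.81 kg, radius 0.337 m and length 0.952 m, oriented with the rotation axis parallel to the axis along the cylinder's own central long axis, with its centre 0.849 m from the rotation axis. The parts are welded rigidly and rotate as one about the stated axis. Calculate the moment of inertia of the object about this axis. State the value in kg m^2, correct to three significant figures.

Point mass: I_cm = 0; centre at d = 0.325 m, so the parallel axis theorem gives I = 0 + (3.66)(0.325)² = 0.38659 kg m^2.
Thin rod: I_cm = (1/12)ML² = (1/12)(0.891)(0.302)² = 0.0067719 kg m^2; axis through the centre, so I = 0.0067719 kg m^2.
Solid cylinder: I_cm = (1/2)MR² = (1/2)(2.81)(0.337)² = 0.15956 kg m^2; centre at d = 0.849 m, so the parallel axis theorem gives I = 0.15956 + (2.81)(0.849)² = 2.185 kg m^2.
Total I = 0.38659 + 0.0067719 + 2.185 = 2.5784 kg m^2.

2.58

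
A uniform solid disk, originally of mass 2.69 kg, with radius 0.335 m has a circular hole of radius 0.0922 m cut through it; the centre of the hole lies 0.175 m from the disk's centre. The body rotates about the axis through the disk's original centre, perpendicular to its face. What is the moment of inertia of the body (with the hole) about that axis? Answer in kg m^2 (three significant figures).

Unpierced body about its centre: I₀ = (1/2)MR² = (1/2)(2.69)(0.335)² = 0.15094 kg m^2.
The removed disk has mass m = M·(r/R)² = (2.69)(0.0922/0.335)² = 0.20376 kg (same uniform areal density).
Its moment of inertia about the rotation axis (parallel-axis theorem): I_hole = (1/2)mr² + md² = (1/2)(0.20376)(0.0922)² + (0.20376)(0.175)² = 0.0071063 kg m^2.
Treating the hole as negative mass, I = I₀ − I_hole = 0.15094 − 0.0071063 = 0.14384 kg m^2.

0.144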